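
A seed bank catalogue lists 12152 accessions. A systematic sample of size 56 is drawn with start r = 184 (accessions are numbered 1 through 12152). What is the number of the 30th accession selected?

6477

k = 12152/56 = 217
30th selection = r + (30−1)·k = 184 + 29×217 = 184 + 6293 = 6477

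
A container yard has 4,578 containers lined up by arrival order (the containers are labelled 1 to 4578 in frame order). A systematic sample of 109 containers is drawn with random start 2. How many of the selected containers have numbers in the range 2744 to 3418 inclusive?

k = 4578/109 = 42
First selection ≥ 2744: 2 + ⌈(2744−2)/42⌉·42 = 2 + 66×42 = 2774
Last selection ≤ 3418: 2 + ⌊(3418−2)/42⌋·42 = 2 + 81×42 = 3404
Count = 81 − 66 + 1 = 16

16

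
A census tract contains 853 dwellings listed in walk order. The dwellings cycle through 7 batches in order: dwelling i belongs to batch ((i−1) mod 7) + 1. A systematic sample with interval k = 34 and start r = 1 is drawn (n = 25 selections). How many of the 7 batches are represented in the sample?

7

Consecutive selections differ by k = 34, so their batch numbers differ by 34 mod 7 = 6.
gcd(34, 7) = 1, so the sample visits 7/1 = 7 distinct residues mod 7.
Start 1 is batch 1; the batches hit are 1, 2, 3, 4, 5, 6, 7.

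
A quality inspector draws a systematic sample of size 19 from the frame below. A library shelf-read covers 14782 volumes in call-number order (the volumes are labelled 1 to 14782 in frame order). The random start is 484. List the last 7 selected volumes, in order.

k = N/n = 14782/19 = 778
13th selection = 484 + 12×778 = 9820
14th: 9820 + 778 = 10598
15th: 10598 + 778 = 11376
16th: 11376 + 778 = 12154
17th: 12154 + 778 = 12932
18th: 12932 + 778 = 13710
19th: 13710 + 778 = 14488

9820, 10598, 11376, 12154, 12932, 13710, 14488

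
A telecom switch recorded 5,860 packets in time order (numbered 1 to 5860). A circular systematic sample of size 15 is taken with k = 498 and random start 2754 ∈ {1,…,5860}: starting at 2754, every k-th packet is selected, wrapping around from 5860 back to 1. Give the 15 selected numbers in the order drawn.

Selection 1: 2754
Selection 2: 2754 + 498 = 3252
Selection 3: 3252 + 498 = 3750
Selection 4: 3750 + 498 = 4248
Selection 5: 4248 + 498 = 4746
Selection 6: 4746 + 498 = 5244
Selection 7: 5244 + 498 = 5742
Selection 8: 5742 + 498 = 6240 → 6240 − 5860 = 380
Selection 9: 380 + 498 = 878
Selection 10: 878 + 498 = 1376
Selection 11: 1376 + 498 = 1874
Selection 12: 1874 + 498 = 2372
Selection 13: 2372 + 498 = 2870
Selection 14: 2870 + 498 = 3368
Selection 15: 3368 + 498 = 3866

2754, 3252, 3750, 4248, 4746, 5244, 5742, 380, 878, 1376, 1874, 2372, 2870, 3368, 3866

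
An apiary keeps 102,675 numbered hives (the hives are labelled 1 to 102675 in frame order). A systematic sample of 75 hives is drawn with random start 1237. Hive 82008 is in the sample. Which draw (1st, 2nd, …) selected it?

60

k = 102675/75 = 1369
position = (82008 − 1237)/1369 + 1 = 80771/1369 + 1 = 59 + 1 = 60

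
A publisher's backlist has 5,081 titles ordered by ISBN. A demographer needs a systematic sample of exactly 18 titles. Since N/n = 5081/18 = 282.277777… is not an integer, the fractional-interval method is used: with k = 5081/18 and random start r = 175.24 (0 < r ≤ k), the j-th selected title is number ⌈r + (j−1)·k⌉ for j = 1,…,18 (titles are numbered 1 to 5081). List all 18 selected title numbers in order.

176, 458, 740, 1023, 1305, 1587, 1869, 2152, 2434, 2716, 2999, 3281, 3563, 3845, 4128, 4410, 4692, 4974

j=1: r + 0k = 175.24 → ⌈·⌉ = 176
j=2: r + 1k = 457.517777… → ⌈·⌉ = 458
j=3: r + 2k = 739.795555… → ⌈·⌉ = 740
j=4: r + 3k = 1022.073333… → ⌈·⌉ = 1023
j=5: r + 4k = 1304.351111… → ⌈·⌉ = 1305
j=6: r + 5k = 1586.628888… → ⌈·⌉ = 1587
j=7: r + 6k = 1868.906666… → ⌈·⌉ = 1869
j=8: r + 7k = 2151.184444… → ⌈·⌉ = 2152
j=9: r + 8k = 2433.462222… → ⌈·⌉ = 2434
j=10: r + 9k = 2715.74 → ⌈·⌉ = 2716
j=11: r + 10k = 2998.017777… → ⌈·⌉ = 2999
j=12: r + 11k = 3280.295555… → ⌈·⌉ = 3281
j=13: r + 12k = 3562.573333… → ⌈·⌉ = 3563
j=14: r + 13k = 3844.851111… → ⌈·⌉ = 3845
j=15: r + 14k = 4127.128888… → ⌈·⌉ = 4128
j=16: r + 15k = 4409.406666… → ⌈·⌉ = 4410
j=17: r + 16k = 4691.684444… → ⌈·⌉ = 4692
j=18: r + 17k = 4973.962222… → ⌈·⌉ = 4974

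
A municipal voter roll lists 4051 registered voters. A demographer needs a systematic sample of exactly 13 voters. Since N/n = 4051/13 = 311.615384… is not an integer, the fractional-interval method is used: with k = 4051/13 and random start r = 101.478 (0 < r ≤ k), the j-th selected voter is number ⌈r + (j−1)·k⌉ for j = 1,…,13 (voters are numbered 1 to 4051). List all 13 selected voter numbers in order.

j=1: r + 0k = 101.478 → ⌈·⌉ = 102
j=2: r + 1k = 413.093384… → ⌈·⌉ = 414
j=3: r + 2k = 724.708769… → ⌈·⌉ = 725
j=4: r + 3k = 1036.324153… → ⌈·⌉ = 1037
j=5: r + 4k = 1347.939538… → ⌈·⌉ = 1348
j=6: r + 5k = 1659.554923… → ⌈·⌉ = 1660
j=7: r + 6k = 1971.170307… → ⌈·⌉ = 1972
j=8: r + 7k = 2282.785692… → ⌈·⌉ = 2283
j=9: r + 8k = 2594.401076… → ⌈·⌉ = 2595
j=10: r + 9k = 2906.016461… → ⌈·⌉ = 2907
j=11: r + 10k = 3217.631846… → ⌈·⌉ = 3218
j=12: r + 11k = 3529.247230… → ⌈·⌉ = 3530
j=13: r + 12k = 3840.862615… → ⌈·⌉ = 3841

102, 414, 725, 1037, 1348, 1660, 1972, 2283, 2595, 2907, 3218, 3530, 3841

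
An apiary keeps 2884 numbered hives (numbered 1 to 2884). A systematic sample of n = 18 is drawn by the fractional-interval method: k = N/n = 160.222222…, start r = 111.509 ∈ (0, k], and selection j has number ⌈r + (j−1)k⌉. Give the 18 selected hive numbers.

j=1: r + 0k = 111.509 → ⌈·⌉ = 112
j=2: r + 1k = 271.731222… → ⌈·⌉ = 272
j=3: r + 2k = 431.953444… → ⌈·⌉ = 432
j=4: r + 3k = 592.175666… → ⌈·⌉ = 593
j=5: r + 4k = 752.397888… → ⌈·⌉ = 753
j=6: r + 5k = 912.620111… → ⌈·⌉ = 913
j=7: r + 6k = 1072.842333… → ⌈·⌉ = 1073
j=8: r + 7k = 1233.064555… → ⌈·⌉ = 1234
j=9: r + 8k = 1393.286777… → ⌈·⌉ = 1394
j=10: r + 9k = 1553.509 → ⌈·⌉ = 1554
j=11: r + 10k = 1713.731222… → ⌈·⌉ = 1714
j=12: r + 11k = 1873.953444… → ⌈·⌉ = 1874
j=13: r + 12k = 2034.175666… → ⌈·⌉ = 2035
j=14: r + 13k = 2194.397888… → ⌈·⌉ = 2195
j=15: r + 14k = 2354.620111… → ⌈·⌉ = 2355
j=16: r + 15k = 2514.842333… → ⌈·⌉ = 2515
j=17: r + 16k = 2675.064555… → ⌈·⌉ = 2676
j=18: r + 17k = 2835.286777… → ⌈·⌉ = 2836

112, 272, 432, 593, 753, 913, 1073, 1234, 1394, 1554, 1714, 1874, 2035, 2195, 2355, 2515, 2676, 2836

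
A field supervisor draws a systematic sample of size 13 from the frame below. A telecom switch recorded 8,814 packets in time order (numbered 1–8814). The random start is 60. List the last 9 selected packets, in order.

2772, 3450, 4128, 4806, 5484, 6162, 6840, 7518, 8196

k = N/n = 8814/13 = 678
5th selection = 60 + 4×678 = 2772
6th: 2772 + 678 = 3450
7th: 3450 + 678 = 4128
8th: 4128 + 678 = 4806
9th: 4806 + 678 = 5484
10th: 5484 + 678 = 6162
11th: 6162 + 678 = 6840
12th: 6840 + 678 = 7518
13th: 7518 + 678 = 8196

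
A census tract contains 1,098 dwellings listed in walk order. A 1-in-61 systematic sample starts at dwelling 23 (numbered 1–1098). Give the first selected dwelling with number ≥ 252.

267

k = 61
Steps past start: ⌈(252 − 23)/61⌉ = ⌈229/61⌉ = 4
Selected dwelling: 23 + 4×61 = 267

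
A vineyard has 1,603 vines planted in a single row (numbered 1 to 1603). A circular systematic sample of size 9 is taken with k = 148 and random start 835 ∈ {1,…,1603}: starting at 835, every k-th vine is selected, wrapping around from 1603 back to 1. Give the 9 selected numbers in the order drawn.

Selection 1: 835
Selection 2: 835 + 148 = 983
Selection 3: 983 + 148 = 1131
Selection 4: 1131 + 148 = 1279
Selection 5: 1279 + 148 = 1427
Selection 6: 1427 + 148 = 1575
Selection 7: 1575 + 148 = 1723 → 1723 − 1603 = 120
Selection 8: 120 + 148 = 268
Selection 9: 268 + 148 = 416

835, 983, 1131, 1279, 1427, 1575, 120, 268, 416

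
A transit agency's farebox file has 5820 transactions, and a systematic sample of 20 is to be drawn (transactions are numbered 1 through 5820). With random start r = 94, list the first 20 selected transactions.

k = N/n = 5820/20 = 291
transaction 1: 94
transaction 2: 94 + 291 = 385
transaction 3: 385 + 291 = 676
transaction 4: 676 + 291 = 967
transaction 5: 967 + 291 = 1258
transaction 6: 1258 + 291 = 1549
transaction 7: 1549 + 291 = 1840
transaction 8: 1840 + 291 = 2131
transaction 9: 2131 + 291 = 2422
transaction 10: 2422 + 291 = 2713
transaction 11: 2713 + 291 = 3004
transaction 12: 3004 + 291 = 3295
transaction 13: 3295 + 291 = 3586
transaction 14: 3586 + 291 = 3877
transaction 15: 3877 + 291 = 4168
transaction 16: 4168 + 291 = 4459
transaction 17: 4459 + 291 = 4750
transaction 18: 4750 + 291 = 5041
transaction 19: 5041 + 291 = 5332
transaction 20: 5332 + 291 = 5623

94, 385, 676, 967, 1258, 1549, 1840, 2131, 2422, 2713, 3004, 3295, 3586, 3877, 4168, 4459, 4750, 5041, 5332, 5623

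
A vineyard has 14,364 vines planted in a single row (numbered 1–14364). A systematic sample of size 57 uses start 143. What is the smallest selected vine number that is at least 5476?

k = 14364/57 = 252
Steps past start: ⌈(5476 − 143)/252⌉ = ⌈5333/252⌉ = 22
Selected vine: 143 + 22×252 = 5687

5687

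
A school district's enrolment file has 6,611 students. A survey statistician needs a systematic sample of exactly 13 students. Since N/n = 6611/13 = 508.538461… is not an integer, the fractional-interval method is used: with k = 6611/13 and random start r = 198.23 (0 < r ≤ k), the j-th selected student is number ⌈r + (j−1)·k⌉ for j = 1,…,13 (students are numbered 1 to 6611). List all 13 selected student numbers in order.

199, 707, 1216, 1724, 2233, 2741, 3250, 3758, 4267, 4776, 5284, 5793, 6301

j=1: r + 0k = 198.23 → ⌈·⌉ = 199
j=2: r + 1k = 706.768461… → ⌈·⌉ = 707
j=3: r + 2k = 1215.306923… → ⌈·⌉ = 1216
j=4: r + 3k = 1723.845384… → ⌈·⌉ = 1724
j=5: r + 4k = 2232.383846… → ⌈·⌉ = 2233
j=6: r + 5k = 2740.922307… → ⌈·⌉ = 2741
j=7: r + 6k = 3249.460769… → ⌈·⌉ = 3250
j=8: r + 7k = 3757.999230… → ⌈·⌉ = 3758
j=9: r + 8k = 4266.537692… → ⌈·⌉ = 4267
j=10: r + 9k = 4775.076153… → ⌈·⌉ = 4776
j=11: r + 10k = 5283.614615… → ⌈·⌉ = 5284
j=12: r + 11k = 5792.153076… → ⌈·⌉ = 5793
j=13: r + 12k = 6300.691538… → ⌈·⌉ = 6301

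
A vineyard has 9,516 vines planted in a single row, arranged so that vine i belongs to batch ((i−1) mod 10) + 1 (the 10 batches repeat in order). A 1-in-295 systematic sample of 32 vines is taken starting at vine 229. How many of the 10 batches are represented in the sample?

Consecutive selections differ by k = 295, so their batch numbers differ by 295 mod 10 = 5.
gcd(295, 10) = 5, so the sample visits 10/5 = 2 distinct residues mod 10.
Start 229 is batch 9; the batches hit are 4, 9.

2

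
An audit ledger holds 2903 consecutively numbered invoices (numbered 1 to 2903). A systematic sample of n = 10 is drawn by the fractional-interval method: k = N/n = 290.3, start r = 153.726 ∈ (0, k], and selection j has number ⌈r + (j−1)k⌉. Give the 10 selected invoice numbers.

154, 445, 735, 1025, 1315, 1606, 1896, 2186, 2477, 2767

j=1: r + 0k = 153.726 → ⌈·⌉ = 154
j=2: r + 1k = 444.026 → ⌈·⌉ = 445
j=3: r + 2k = 734.326 → ⌈·⌉ = 735
j=4: r + 3k = 1024.626 → ⌈·⌉ = 1025
j=5: r + 4k = 1314.926 → ⌈·⌉ = 1315
j=6: r + 5k = 1605.226 → ⌈·⌉ = 1606
j=7: r + 6k = 1895.526 → ⌈·⌉ = 1896
j=8: r + 7k = 2185.826 → ⌈·⌉ = 2186
j=9: r + 8k = 2476.126 → ⌈·⌉ = 2477
j=10: r + 9k = 2766.426 → ⌈·⌉ = 2767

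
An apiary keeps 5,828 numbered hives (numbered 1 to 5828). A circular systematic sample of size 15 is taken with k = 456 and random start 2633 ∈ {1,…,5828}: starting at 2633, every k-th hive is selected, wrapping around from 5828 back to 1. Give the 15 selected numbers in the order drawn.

2633, 3089, 3545, 4001, 4457, 4913, 5369, 5825, 453, 909, 1365, 1821, 2277, 2733, 3189

Selection 1: 2633
Selection 2: 2633 + 456 = 3089
Selection 3: 3089 + 456 = 3545
Selection 4: 3545 + 456 = 4001
Selection 5: 4001 + 456 = 4457
Selection 6: 4457 + 456 = 4913
Selection 7: 4913 + 456 = 5369
Selection 8: 5369 + 456 = 5825
Selection 9: 5825 + 456 = 6281 → 6281 − 5828 = 453
Selection 10: 453 + 456 = 909
Selection 11: 909 + 456 = 1365
Selection 12: 1365 + 456 = 1821
Selection 13: 1821 + 456 = 2277
Selection 14: 2277 + 456 = 2733
Selection 15: 2733 + 456 = 3189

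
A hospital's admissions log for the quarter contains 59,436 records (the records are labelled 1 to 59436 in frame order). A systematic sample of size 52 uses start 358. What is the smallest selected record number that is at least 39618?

k = 59436/52 = 1143
Steps past start: ⌈(39618 − 358)/1143⌉ = ⌈39260/1143⌉ = 35
Selected record: 358 + 35×1143 = 40363

40363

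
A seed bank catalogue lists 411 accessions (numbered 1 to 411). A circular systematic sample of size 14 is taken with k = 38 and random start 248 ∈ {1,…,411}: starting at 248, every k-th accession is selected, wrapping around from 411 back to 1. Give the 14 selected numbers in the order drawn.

248, 286, 324, 362, 400, 27, 65, 103, 141, 179, 217, 255, 293, 331

Selection 1: 248
Selection 2: 248 + 38 = 286
Selection 3: 286 + 38 = 324
Selection 4: 324 + 38 = 362
Selection 5: 362 + 38 = 400
Selection 6: 400 + 38 = 438 → 438 − 411 = 27
Selection 7: 27 + 38 = 65
Selection 8: 65 + 38 = 103
Selection 9: 103 + 38 = 141
Selection 10: 141 + 38 = 179
Selection 11: 179 + 38 = 217
Selection 12: 217 + 38 = 255
Selection 13: 255 + 38 = 293
Selection 14: 293 + 38 = 331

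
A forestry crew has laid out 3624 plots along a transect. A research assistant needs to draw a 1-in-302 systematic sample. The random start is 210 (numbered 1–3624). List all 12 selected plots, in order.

210, 512, 814, 1116, 1418, 1720, 2022, 2324, 2626, 2928, 3230, 3532

plot 1: 210
plot 2: 210 + 302 = 512
plot 3: 512 + 302 = 814
plot 4: 814 + 302 = 1116
plot 5: 1116 + 302 = 1418
plot 6: 1418 + 302 = 1720
plot 7: 1720 + 302 = 2022
plot 8: 2022 + 302 = 2324
plot 9: 2324 + 302 = 2626
plot 10: 2626 + 302 = 2928
plot 11: 2928 + 302 = 3230
plot 12: 3230 + 302 = 3532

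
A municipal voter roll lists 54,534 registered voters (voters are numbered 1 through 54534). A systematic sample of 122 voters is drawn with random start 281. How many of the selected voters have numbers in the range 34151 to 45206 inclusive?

25

k = 54534/122 = 447
First selection ≥ 34151: 281 + ⌈(34151−281)/447⌉·447 = 281 + 76×447 = 34253
Last selection ≤ 45206: 281 + ⌊(45206−281)/447⌋·447 = 281 + 100×447 = 44981
Count = 100 − 76 + 1 = 25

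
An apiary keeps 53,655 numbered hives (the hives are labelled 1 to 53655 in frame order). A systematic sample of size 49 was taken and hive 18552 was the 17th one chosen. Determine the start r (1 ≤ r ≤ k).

k = 53655/49 = 1095
r = 18552 − (17−1)×1095 = 18552 − 17520 = 1032

1032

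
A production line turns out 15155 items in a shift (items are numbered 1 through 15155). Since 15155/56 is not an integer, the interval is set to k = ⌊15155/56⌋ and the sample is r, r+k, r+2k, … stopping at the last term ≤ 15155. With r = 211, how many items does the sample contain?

56

k = ⌊15155/56⌋ = 270
Achieved size = ⌊(15155 − 211)/270⌋ + 1 = ⌊14944/270⌋ + 1 = 55 + 1 = 56
(last selection: 211 + 55×270 = 15061 ≤ 15155; next would be 15331 > 15155)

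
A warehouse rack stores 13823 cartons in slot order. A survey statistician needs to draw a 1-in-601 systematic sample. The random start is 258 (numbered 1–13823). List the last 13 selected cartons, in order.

11th selection = 258 + 10×601 = 6268
12th: 6268 + 601 = 6869
13th: 6869 + 601 = 7470
14th: 7470 + 601 = 8071
15th: 8071 + 601 = 8672
16th: 8672 + 601 = 9273
17th: 9273 + 601 = 9874
18th: 9874 + 601 = 10475
19th: 10475 + 601 = 11076
20th: 11076 + 601 = 11677
21st: 11677 + 601 = 12278
22nd: 12278 + 601 = 12879
23rd: 12879 + 601 = 13480

6268, 6869, 7470, 8071, 8672, 9273, 9874, 10475, 11076, 11677, 12278, 12879, 13480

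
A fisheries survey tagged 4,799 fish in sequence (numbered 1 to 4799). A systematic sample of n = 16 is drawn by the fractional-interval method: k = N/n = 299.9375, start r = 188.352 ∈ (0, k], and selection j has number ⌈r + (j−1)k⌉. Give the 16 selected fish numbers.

j=1: r + 0k = 188.352 → ⌈·⌉ = 189
j=2: r + 1k = 488.2895 → ⌈·⌉ = 489
j=3: r + 2k = 788.227 → ⌈·⌉ = 789
j=4: r + 3k = 1088.1645 → ⌈·⌉ = 1089
j=5: r + 4k = 1388.102 → ⌈·⌉ = 1389
j=6: r + 5k = 1688.0395 → ⌈·⌉ = 1689
j=7: r + 6k = 1987.977 → ⌈·⌉ = 1988
j=8: r + 7k = 2287.9145 → ⌈·⌉ = 2288
j=9: r + 8k = 2587.852 → ⌈·⌉ = 2588
j=10: r + 9k = 2887.7895 → ⌈·⌉ = 2888
j=11: r + 10k = 3187.727 → ⌈·⌉ = 3188
j=12: r + 11k = 3487.6645 → ⌈·⌉ = 3488
j=13: r + 12k = 3787.602 → ⌈·⌉ = 3788
j=14: r + 13k = 4087.5395 → ⌈·⌉ = 4088
j=15: r + 14k = 4387.477 → ⌈·⌉ = 4388
j=16: r + 15k = 4687.4145 → ⌈·⌉ = 4688

189, 489, 789, 1089, 1389, 1689, 1988, 2288, 2588, 2888, 3188, 3488, 3788, 4088, 4388, 4688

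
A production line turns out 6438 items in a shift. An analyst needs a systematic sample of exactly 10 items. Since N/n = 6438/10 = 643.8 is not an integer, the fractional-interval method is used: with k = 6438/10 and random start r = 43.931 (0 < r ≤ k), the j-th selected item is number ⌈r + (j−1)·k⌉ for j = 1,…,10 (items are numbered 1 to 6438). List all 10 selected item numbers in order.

j=1: r + 0k = 43.931 → ⌈·⌉ = 44
j=2: r + 1k = 687.731 → ⌈·⌉ = 688
j=3: r + 2k = 1331.531 → ⌈·⌉ = 1332
j=4: r + 3k = 1975.331 → ⌈·⌉ = 1976
j=5: r + 4k = 2619.131 → ⌈·⌉ = 2620
j=6: r + 5k = 3262.931 → ⌈·⌉ = 3263
j=7: r + 6k = 3906.731 → ⌈·⌉ = 3907
j=8: r + 7k = 4550.531 → ⌈·⌉ = 4551
j=9: r + 8k = 5194.331 → ⌈·⌉ = 5195
j=10: r + 9k = 5838.131 → ⌈·⌉ = 5839

44, 688, 1332, 1976, 2620, 3263, 3907, 4551, 5195, 5839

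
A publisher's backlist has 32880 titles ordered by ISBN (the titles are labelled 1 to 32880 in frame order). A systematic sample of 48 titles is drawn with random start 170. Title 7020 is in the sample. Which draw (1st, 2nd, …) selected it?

k = 32880/48 = 685
position = (7020 − 170)/685 + 1 = 6850/685 + 1 = 10 + 1 = 11

11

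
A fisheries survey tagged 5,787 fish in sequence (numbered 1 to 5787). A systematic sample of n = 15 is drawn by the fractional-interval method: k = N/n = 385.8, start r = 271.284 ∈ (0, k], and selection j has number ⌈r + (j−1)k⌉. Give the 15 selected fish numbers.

j=1: r + 0k = 271.284 → ⌈·⌉ = 272
j=2: r + 1k = 657.084 → ⌈·⌉ = 658
j=3: r + 2k = 1042.884 → ⌈·⌉ = 1043
j=4: r + 3k = 1428.684 → ⌈·⌉ = 1429
j=5: r + 4k = 1814.484 → ⌈·⌉ = 1815
j=6: r + 5k = 2200.284 → ⌈·⌉ = 2201
j=7: r + 6k = 2586.084 → ⌈·⌉ = 2587
j=8: r + 7k = 2971.884 → ⌈·⌉ = 2972
j=9: r + 8k = 3357.684 → ⌈·⌉ = 3358
j=10: r + 9k = 3743.484 → ⌈·⌉ = 3744
j=11: r + 10k = 4129.284 → ⌈·⌉ = 4130
j=12: r + 11k = 4515.084 → ⌈·⌉ = 4516
j=13: r + 12k = 4900.884 → ⌈·⌉ = 4901
j=14: r + 13k = 5286.684 → ⌈·⌉ = 5287
j=15: r + 14k = 5672.484 → ⌈·⌉ = 5673

272, 658, 1043, 1429, 1815, 2201, 2587, 2972, 3358, 3744, 4130, 4516, 4901, 5287, 5673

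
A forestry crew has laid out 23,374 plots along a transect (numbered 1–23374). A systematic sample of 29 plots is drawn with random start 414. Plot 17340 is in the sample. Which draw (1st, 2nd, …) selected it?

k = 23374/29 = 806
position = (17340 − 414)/806 + 1 = 16926/806 + 1 = 21 + 1 = 22

22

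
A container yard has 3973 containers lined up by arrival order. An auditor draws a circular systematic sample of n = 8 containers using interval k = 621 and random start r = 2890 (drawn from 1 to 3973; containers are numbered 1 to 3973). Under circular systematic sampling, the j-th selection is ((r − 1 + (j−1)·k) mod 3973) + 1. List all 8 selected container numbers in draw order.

2890, 3511, 159, 780, 1401, 2022, 2643, 3264

Selection 1: 2890
Selection 2: 2890 + 621 = 3511
Selection 3: 3511 + 621 = 4132 → 4132 − 3973 = 159
Selection 4: 159 + 621 = 780
Selection 5: 780 + 621 = 1401
Selection 6: 1401 + 621 = 2022
Selection 7: 2022 + 621 = 2643
Selection 8: 2643 + 621 = 3264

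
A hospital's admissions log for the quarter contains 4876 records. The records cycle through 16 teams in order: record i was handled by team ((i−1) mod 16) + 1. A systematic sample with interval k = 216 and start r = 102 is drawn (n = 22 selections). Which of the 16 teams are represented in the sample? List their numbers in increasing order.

6, 14

Consecutive selections differ by k = 216, so their team numbers differ by 216 mod 16 = 8.
gcd(216, 16) = 8, so the sample visits 16/8 = 2 distinct residues mod 16.
Start 102 is team 6; the teams hit are 6, 14.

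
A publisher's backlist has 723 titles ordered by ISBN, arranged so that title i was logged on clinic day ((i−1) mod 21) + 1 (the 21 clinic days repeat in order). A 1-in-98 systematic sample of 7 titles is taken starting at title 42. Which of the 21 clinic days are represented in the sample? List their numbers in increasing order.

7, 14, 21

Consecutive selections differ by k = 98, so their clinic day numbers differ by 98 mod 21 = 14.
gcd(98, 21) = 7, so the sample visits 21/7 = 3 distinct residues mod 21.
Start 42 is clinic day 21; the clinic days hit are 7, 14, 21.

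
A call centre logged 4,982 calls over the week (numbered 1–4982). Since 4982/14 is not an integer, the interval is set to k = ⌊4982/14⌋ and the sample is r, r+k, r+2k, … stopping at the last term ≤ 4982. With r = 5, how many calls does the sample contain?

k = ⌊4982/14⌋ = 355
Achieved size = ⌊(4982 − 5)/355⌋ + 1 = ⌊4977/355⌋ + 1 = 14 + 1 = 15
(last selection: 5 + 14×355 = 4975 ≤ 4982; next would be 5330 > 4982)

15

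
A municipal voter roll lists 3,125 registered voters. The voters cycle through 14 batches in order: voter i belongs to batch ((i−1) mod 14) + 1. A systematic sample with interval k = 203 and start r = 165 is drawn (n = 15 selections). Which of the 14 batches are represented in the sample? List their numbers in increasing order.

4, 11

Consecutive selections differ by k = 203, so their batch numbers differ by 203 mod 14 = 7.
gcd(203, 14) = 7, so the sample visits 14/7 = 2 distinct residues mod 14.
Start 165 is batch 11; the batches hit are 4, 11.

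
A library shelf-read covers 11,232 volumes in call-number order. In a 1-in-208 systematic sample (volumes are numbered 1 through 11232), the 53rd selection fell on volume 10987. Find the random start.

171

k = 208
r = 10987 − (53−1)×208 = 10987 − 10816 = 171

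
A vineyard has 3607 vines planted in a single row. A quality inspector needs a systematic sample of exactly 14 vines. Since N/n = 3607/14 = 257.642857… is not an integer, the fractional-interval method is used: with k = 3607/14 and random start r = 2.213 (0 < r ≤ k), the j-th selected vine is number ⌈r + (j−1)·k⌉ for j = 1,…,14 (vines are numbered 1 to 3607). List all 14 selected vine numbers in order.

3, 260, 518, 776, 1033, 1291, 1549, 1806, 2064, 2321, 2579, 2837, 3094, 3352

j=1: r + 0k = 2.213 → ⌈·⌉ = 3
j=2: r + 1k = 259.855857… → ⌈·⌉ = 260
j=3: r + 2k = 517.498714… → ⌈·⌉ = 518
j=4: r + 3k = 775.141571… → ⌈·⌉ = 776
j=5: r + 4k = 1032.784428… → ⌈·⌉ = 1033
j=6: r + 5k = 1290.427285… → ⌈·⌉ = 1291
j=7: r + 6k = 1548.070142… → ⌈·⌉ = 1549
j=8: r + 7k = 1805.713 → ⌈·⌉ = 1806
j=9: r + 8k = 2063.355857… → ⌈·⌉ = 2064
j=10: r + 9k = 2320.998714… → ⌈·⌉ = 2321
j=11: r + 10k = 2578.641571… → ⌈·⌉ = 2579
j=12: r + 11k = 2836.284428… → ⌈·⌉ = 2837
j=13: r + 12k = 3093.927285… → ⌈·⌉ = 3094
j=14: r + 13k = 3351.570142… → ⌈·⌉ = 3352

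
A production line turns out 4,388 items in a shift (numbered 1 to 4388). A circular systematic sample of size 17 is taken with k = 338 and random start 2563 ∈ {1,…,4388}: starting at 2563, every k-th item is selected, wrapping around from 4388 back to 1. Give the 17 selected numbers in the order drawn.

Selection 1: 2563
Selection 2: 2563 + 338 = 2901
Selection 3: 2901 + 338 = 3239
Selection 4: 3239 + 338 = 3577
Selection 5: 3577 + 338 = 3915
Selection 6: 3915 + 338 = 4253
Selection 7: 4253 + 338 = 4591 → 4591 − 4388 = 203
Selection 8: 203 + 338 = 541
Selection 9: 541 + 338 = 879
Selection 10: 879 + 338 = 1217
Selection 11: 1217 + 338 = 1555
Selection 12: 1555 + 338 = 1893
Selection 13: 1893 + 338 = 2231
Selection 14: 2231 + 338 = 2569
Selection 15: 2569 + 338 = 2907
Selection 16: 2907 + 338 = 3245
Selection 17: 3245 + 338 = 3583

2563, 2901, 3239, 3577, 3915, 4253, 203, 541, 879, 1217, 1555, 1893, 2231, 2569, 2907, 3245, 3583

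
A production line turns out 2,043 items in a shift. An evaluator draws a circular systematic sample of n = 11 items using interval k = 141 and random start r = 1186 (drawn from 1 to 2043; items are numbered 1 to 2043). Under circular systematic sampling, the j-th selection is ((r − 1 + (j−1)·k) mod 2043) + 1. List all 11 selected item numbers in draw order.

Selection 1: 1186
Selection 2: 1186 + 141 = 1327
Selection 3: 1327 + 141 = 1468
Selection 4: 1468 + 141 = 1609
Selection 5: 1609 + 141 = 1750
Selection 6: 1750 + 141 = 1891
Selection 7: 1891 + 141 = 2032
Selection 8: 2032 + 141 = 2173 → 2173 − 2043 = 130
Selection 9: 130 + 141 = 271
Selection 10: 271 + 141 = 412
Selection 11: 412 + 141 = 553

1186, 1327, 1468, 1609, 1750, 1891, 2032, 130, 271, 412, 553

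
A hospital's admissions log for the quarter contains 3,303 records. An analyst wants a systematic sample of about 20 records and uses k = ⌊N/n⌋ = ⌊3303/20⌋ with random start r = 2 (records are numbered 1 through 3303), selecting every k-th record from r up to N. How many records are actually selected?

k = ⌊3303/20⌋ = 165
Achieved size = ⌊(3303 − 2)/165⌋ + 1 = ⌊3301/165⌋ + 1 = 20 + 1 = 21
(last selection: 2 + 20×165 = 3302 ≤ 3303; next would be 3467 > 3303)

21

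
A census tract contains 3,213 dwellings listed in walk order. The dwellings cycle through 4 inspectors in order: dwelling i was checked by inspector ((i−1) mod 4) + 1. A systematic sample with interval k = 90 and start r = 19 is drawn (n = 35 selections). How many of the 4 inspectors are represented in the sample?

Consecutive selections differ by k = 90, so their inspector numbers differ by 90 mod 4 = 2.
gcd(90, 4) = 2, so the sample visits 4/2 = 2 distinct residues mod 4.
Start 19 is inspector 3; the inspectors hit are 1, 3.

2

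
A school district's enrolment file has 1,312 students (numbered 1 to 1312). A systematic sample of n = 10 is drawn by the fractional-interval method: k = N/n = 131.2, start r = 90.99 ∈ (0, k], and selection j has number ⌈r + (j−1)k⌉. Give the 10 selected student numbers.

j=1: r + 0k = 90.99 → ⌈·⌉ = 91
j=2: r + 1k = 222.19 → ⌈·⌉ = 223
j=3: r + 2k = 353.39 → ⌈·⌉ = 354
j=4: r + 3k = 484.59 → ⌈·⌉ = 485
j=5: r + 4k = 615.79 → ⌈·⌉ = 616
j=6: r + 5k = 746.99 → ⌈·⌉ = 747
j=7: r + 6k = 878.19 → ⌈·⌉ = 879
j=8: r + 7k = 1009.39 → ⌈·⌉ = 1010
j=9: r + 8k = 1140.59 → ⌈·⌉ = 1141
j=10: r + 9k = 1271.79 → ⌈·⌉ = 1272

91, 223, 354, 485, 616, 747, 879, 1010, 1141, 1272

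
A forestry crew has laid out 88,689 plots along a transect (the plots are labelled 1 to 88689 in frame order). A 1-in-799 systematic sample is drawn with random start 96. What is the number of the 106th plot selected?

83991

k = 799
106th selection = r + (106−1)·k = 96 + 105×799 = 96 + 83895 = 83991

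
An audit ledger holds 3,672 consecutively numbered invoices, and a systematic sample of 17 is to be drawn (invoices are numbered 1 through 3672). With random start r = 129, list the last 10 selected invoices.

1641, 1857, 2073, 2289, 2505, 2721, 2937, 3153, 3369, 3585

k = N/n = 3672/17 = 216
8th selection = 129 + 7×216 = 1641
9th: 1641 + 216 = 1857
10th: 1857 + 216 = 2073
11th: 2073 + 216 = 2289
12th: 2289 + 216 = 2505
13th: 2505 + 216 = 2721
14th: 2721 + 216 = 2937
15th: 2937 + 216 = 3153
16th: 3153 + 216 = 3369
17th: 3369 + 216 = 3585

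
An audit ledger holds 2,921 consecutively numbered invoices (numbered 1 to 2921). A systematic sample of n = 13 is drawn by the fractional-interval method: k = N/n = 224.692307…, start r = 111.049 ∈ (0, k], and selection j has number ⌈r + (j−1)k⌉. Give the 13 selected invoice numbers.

j=1: r + 0k = 111.049 → ⌈·⌉ = 112
j=2: r + 1k = 335.741307… → ⌈·⌉ = 336
j=3: r + 2k = 560.433615… → ⌈·⌉ = 561
j=4: r + 3k = 785.125923… → ⌈·⌉ = 786
j=5: r + 4k = 1009.818230… → ⌈·⌉ = 1010
j=6: r + 5k = 1234.510538… → ⌈·⌉ = 1235
j=7: r + 6k = 1459.202846… → ⌈·⌉ = 1460
j=8: r + 7k = 1683.895153… → ⌈·⌉ = 1684
j=9: r + 8k = 1908.587461… → ⌈·⌉ = 1909
j=10: r + 9k = 2133.279769… → ⌈·⌉ = 2134
j=11: r + 10k = 2357.972076… → ⌈·⌉ = 2358
j=12: r + 11k = 2582.664384… → ⌈·⌉ = 2583
j=13: r + 12k = 2807.356692… → ⌈·⌉ = 2808

112, 336, 561, 786, 1010, 1235, 1460, 1684, 1909, 2134, 2358, 2583, 2808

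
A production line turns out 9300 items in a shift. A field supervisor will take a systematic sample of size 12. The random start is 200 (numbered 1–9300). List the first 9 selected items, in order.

k = N/n = 9300/12 = 775
item 1: 200
item 2: 200 + 775 = 975
item 3: 975 + 775 = 1750
item 4: 1750 + 775 = 2525
item 5: 2525 + 775 = 3300
item 6: 3300 + 775 = 4075
item 7: 4075 + 775 = 4850
item 8: 4850 + 775 = 5625
item 9: 5625 + 775 = 6400

200, 975, 1750, 2525, 3300, 4075, 4850, 5625, 6400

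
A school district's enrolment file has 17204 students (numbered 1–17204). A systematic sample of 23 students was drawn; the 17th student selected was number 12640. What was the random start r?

672

k = 17204/23 = 748
r = 12640 − (17−1)×748 = 12640 − 11968 = 672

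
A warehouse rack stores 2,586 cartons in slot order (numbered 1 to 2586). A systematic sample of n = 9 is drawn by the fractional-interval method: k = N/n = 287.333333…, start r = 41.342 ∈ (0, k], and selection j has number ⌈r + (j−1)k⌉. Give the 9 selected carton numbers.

42, 329, 617, 904, 1191, 1479, 1766, 2053, 2341

j=1: r + 0k = 41.342 → ⌈·⌉ = 42
j=2: r + 1k = 328.675333… → ⌈·⌉ = 329
j=3: r + 2k = 616.008666… → ⌈·⌉ = 617
j=4: r + 3k = 903.342 → ⌈·⌉ = 904
j=5: r + 4k = 1190.675333… → ⌈·⌉ = 1191
j=6: r + 5k = 1478.008666… → ⌈·⌉ = 1479
j=7: r + 6k = 1765.342 → ⌈·⌉ = 1766
j=8: r + 7k = 2052.675333… → ⌈·⌉ = 2053
j=9: r + 8k = 2340.008666… → ⌈·⌉ = 2341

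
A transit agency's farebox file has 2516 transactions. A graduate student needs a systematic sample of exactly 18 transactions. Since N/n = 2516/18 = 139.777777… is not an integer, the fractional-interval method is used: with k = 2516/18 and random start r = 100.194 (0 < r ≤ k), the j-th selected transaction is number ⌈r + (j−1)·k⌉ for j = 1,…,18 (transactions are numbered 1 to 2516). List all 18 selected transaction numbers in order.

j=1: r + 0k = 100.194 → ⌈·⌉ = 101
j=2: r + 1k = 239.971777… → ⌈·⌉ = 240
j=3: r + 2k = 379.749555… → ⌈·⌉ = 380
j=4: r + 3k = 519.527333… → ⌈·⌉ = 520
j=5: r + 4k = 659.305111… → ⌈·⌉ = 660
j=6: r + 5k = 799.082888… → ⌈·⌉ = 800
j=7: r + 6k = 938.860666… → ⌈·⌉ = 939
j=8: r + 7k = 1078.638444… → ⌈·⌉ = 1079
j=9: r + 8k = 1218.416222… → ⌈·⌉ = 1219
j=10: r + 9k = 1358.194 → ⌈·⌉ = 1359
j=11: r + 10k = 1497.971777… → ⌈·⌉ = 1498
j=12: r + 11k = 1637.749555… → ⌈·⌉ = 1638
j=13: r + 12k = 1777.527333… → ⌈·⌉ = 1778
j=14: r + 13k = 1917.305111… → ⌈·⌉ = 1918
j=15: r + 14k = 2057.082888… → ⌈·⌉ = 2058
j=16: r + 15k = 2196.860666… → ⌈·⌉ = 2197
j=17: r + 16k = 2336.638444… → ⌈·⌉ = 2337
j=18: r + 17k = 2476.416222… → ⌈·⌉ = 2477

101, 240, 380, 520, 660, 800, 939, 1079, 1219, 1359, 1498, 1638, 1778, 1918, 2058, 2197, 2337, 2477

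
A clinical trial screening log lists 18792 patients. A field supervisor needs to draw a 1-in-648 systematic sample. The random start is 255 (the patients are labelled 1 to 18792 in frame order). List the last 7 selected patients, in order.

23rd selection = 255 + 22×648 = 14511
24th: 14511 + 648 = 15159
25th: 15159 + 648 = 15807
26th: 15807 + 648 = 16455
27th: 16455 + 648 = 17103
28th: 17103 + 648 = 17751
29th: 17751 + 648 = 18399

14511, 15159, 15807, 16455, 17103, 17751, 18399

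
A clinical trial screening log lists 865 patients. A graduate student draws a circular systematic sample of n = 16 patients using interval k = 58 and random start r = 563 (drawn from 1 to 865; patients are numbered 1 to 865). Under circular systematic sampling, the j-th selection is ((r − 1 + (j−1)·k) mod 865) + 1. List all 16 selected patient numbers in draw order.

Selection 1: 563
Selection 2: 563 + 58 = 621
Selection 3: 621 + 58 = 679
Selection 4: 679 + 58 = 737
Selection 5: 737 + 58 = 795
Selection 6: 795 + 58 = 853
Selection 7: 853 + 58 = 911 → 911 − 865 = 46
Selection 8: 46 + 58 = 104
Selection 9: 104 + 58 = 162
Selection 10: 162 + 58 = 220
Selection 11: 220 + 58 = 278
Selection 12: 278 + 58 = 336
Selection 13: 336 + 58 = 394
Selection 14: 394 + 58 = 452
Selection 15: 452 + 58 = 510
Selection 16: 510 + 58 = 568

563, 621, 679, 737, 795, 853, 46, 104, 162, 220, 278, 336, 394, 452, 510, 568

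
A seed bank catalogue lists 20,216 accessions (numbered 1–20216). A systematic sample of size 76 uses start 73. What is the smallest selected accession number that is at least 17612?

k = 20216/76 = 266
Steps past start: ⌈(17612 − 73)/266⌉ = ⌈17539/266⌉ = 66
Selected accession: 73 + 66×266 = 17629

17629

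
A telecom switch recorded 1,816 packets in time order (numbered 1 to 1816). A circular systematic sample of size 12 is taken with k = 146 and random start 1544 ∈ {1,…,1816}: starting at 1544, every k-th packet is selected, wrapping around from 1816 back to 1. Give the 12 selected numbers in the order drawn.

1544, 1690, 20, 166, 312, 458, 604, 750, 896, 1042, 1188, 1334

Selection 1: 1544
Selection 2: 1544 + 146 = 1690
Selection 3: 1690 + 146 = 1836 → 1836 − 1816 = 20
Selection 4: 20 + 146 = 166
Selection 5: 166 + 146 = 312
Selection 6: 312 + 146 = 458
Selection 7: 458 + 146 = 604
Selection 8: 604 + 146 = 750
Selection 9: 750 + 146 = 896
Selection 10: 896 + 146 = 1042
Selection 11: 1042 + 146 = 1188
Selection 12: 1188 + 146 = 1334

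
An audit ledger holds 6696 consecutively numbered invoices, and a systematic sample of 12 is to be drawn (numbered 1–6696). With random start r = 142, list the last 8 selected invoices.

2374, 2932, 3490, 4048, 4606, 5164, 5722, 6280

k = N/n = 6696/12 = 558
5th selection = 142 + 4×558 = 2374
6th: 2374 + 558 = 2932
7th: 2932 + 558 = 3490
8th: 3490 + 558 = 4048
9th: 4048 + 558 = 4606
10th: 4606 + 558 = 5164
11th: 5164 + 558 = 5722
12th: 5722 + 558 = 6280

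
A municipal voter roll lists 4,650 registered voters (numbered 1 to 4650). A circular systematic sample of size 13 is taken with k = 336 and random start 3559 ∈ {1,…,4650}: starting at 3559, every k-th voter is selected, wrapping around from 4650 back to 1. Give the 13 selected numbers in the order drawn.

3559, 3895, 4231, 4567, 253, 589, 925, 1261, 1597, 1933, 2269, 2605, 2941

Selection 1: 3559
Selection 2: 3559 + 336 = 3895
Selection 3: 3895 + 336 = 4231
Selection 4: 4231 + 336 = 4567
Selection 5: 4567 + 336 = 4903 → 4903 − 4650 = 253
Selection 6: 253 + 336 = 589
Selection 7: 589 + 336 = 925
Selection 8: 925 + 336 = 1261
Selection 9: 1261 + 336 = 1597
Selection 10: 1597 + 336 = 1933
Selection 11: 1933 + 336 = 2269
Selection 12: 2269 + 336 = 2605
Selection 13: 2605 + 336 = 2941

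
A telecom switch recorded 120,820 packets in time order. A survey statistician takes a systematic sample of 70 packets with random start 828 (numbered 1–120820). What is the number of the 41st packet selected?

k = 120820/70 = 1726
41st selection = r + (41−1)·k = 828 + 40×1726 = 828 + 69040 = 69868

69868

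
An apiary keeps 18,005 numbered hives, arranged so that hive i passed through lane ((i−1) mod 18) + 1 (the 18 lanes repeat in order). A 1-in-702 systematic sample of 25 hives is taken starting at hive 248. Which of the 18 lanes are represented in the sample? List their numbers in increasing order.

Consecutive selections differ by k = 702, so their lane numbers differ by 702 mod 18 = 0.
gcd(702, 18) = 18, so the sample visits 18/18 = 1 distinct residues mod 18.
Start 248 is lane 14; the lanes hit are 14.

14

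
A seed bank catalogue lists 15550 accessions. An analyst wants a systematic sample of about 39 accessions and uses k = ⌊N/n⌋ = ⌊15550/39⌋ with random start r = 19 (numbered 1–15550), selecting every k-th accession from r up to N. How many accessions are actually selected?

k = ⌊15550/39⌋ = 398
Achieved size = ⌊(15550 − 19)/398⌋ + 1 = ⌊15531/398⌋ + 1 = 39 + 1 = 40
(last selection: 19 + 39×398 = 15541 ≤ 15550; next would be 15939 > 15550)

40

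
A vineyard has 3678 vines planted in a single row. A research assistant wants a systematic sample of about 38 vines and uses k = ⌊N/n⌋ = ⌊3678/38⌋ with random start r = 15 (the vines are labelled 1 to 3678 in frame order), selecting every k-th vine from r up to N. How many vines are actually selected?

k = ⌊3678/38⌋ = 96
Achieved size = ⌊(3678 − 15)/96⌋ + 1 = ⌊3663/96⌋ + 1 = 38 + 1 = 39
(last selection: 15 + 38×96 = 3663 ≤ 3678; next would be 3759 > 3678)

39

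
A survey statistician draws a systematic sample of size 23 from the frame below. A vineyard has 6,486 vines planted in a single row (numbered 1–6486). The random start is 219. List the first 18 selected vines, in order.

k = N/n = 6486/23 = 282
vine 1: 219
vine 2: 219 + 282 = 501
vine 3: 501 + 282 = 783
vine 4: 783 + 282 = 1065
vine 5: 1065 + 282 = 1347
vine 6: 1347 + 282 = 1629
vine 7: 1629 + 282 = 1911
vine 8: 1911 + 282 = 2193
vine 9: 2193 + 282 = 2475
vine 10: 2475 + 282 = 2757
vine 11: 2757 + 282 = 3039
vine 12: 3039 + 282 = 3321
vine 13: 3321 + 282 = 3603
vine 14: 3603 + 282 = 3885
vine 15: 3885 + 282 = 4167
vine 16: 4167 + 282 = 4449
vine 17: 4449 + 282 = 4731
vine 18: 4731 + 282 = 5013

219, 501, 783, 1065, 1347, 1629, 1911, 2193, 2475, 2757, 3039, 3321, 3603, 3885, 4167, 4449, 4731, 5013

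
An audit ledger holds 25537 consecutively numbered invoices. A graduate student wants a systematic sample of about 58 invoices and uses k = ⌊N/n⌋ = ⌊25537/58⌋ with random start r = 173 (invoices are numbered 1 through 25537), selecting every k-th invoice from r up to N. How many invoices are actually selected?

k = ⌊25537/58⌋ = 440
Achieved size = ⌊(25537 − 173)/440⌋ + 1 = ⌊25364/440⌋ + 1 = 57 + 1 = 58
(last selection: 173 + 57×440 = 25253 ≤ 25537; next would be 25693 > 25537)

58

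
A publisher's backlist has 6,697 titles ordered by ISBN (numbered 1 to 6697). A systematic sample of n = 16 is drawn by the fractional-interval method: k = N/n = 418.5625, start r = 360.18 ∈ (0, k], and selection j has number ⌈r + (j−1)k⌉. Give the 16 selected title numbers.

361, 779, 1198, 1616, 2035, 2453, 2872, 3291, 3709, 4128, 4546, 4965, 5383, 5802, 6221, 6639

j=1: r + 0k = 360.18 → ⌈·⌉ = 361
j=2: r + 1k = 778.7425 → ⌈·⌉ = 779
j=3: r + 2k = 1197.305 → ⌈·⌉ = 1198
j=4: r + 3k = 1615.8675 → ⌈·⌉ = 1616
j=5: r + 4k = 2034.43 → ⌈·⌉ = 2035
j=6: r + 5k = 2452.9925 → ⌈·⌉ = 2453
j=7: r + 6k = 2871.555 → ⌈·⌉ = 2872
j=8: r + 7k = 3290.1175 → ⌈·⌉ = 3291
j=9: r + 8k = 3708.68 → ⌈·⌉ = 3709
j=10: r + 9k = 4127.2425 → ⌈·⌉ = 4128
j=11: r + 10k = 4545.805 → ⌈·⌉ = 4546
j=12: r + 11k = 4964.3675 → ⌈·⌉ = 4965
j=13: r + 12k = 5382.93 → ⌈·⌉ = 5383
j=14: r + 13k = 5801.4925 → ⌈·⌉ = 5802
j=15: r + 14k = 6220.055 → ⌈·⌉ = 6221
j=16: r + 15k = 6638.6175 → ⌈·⌉ = 6639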